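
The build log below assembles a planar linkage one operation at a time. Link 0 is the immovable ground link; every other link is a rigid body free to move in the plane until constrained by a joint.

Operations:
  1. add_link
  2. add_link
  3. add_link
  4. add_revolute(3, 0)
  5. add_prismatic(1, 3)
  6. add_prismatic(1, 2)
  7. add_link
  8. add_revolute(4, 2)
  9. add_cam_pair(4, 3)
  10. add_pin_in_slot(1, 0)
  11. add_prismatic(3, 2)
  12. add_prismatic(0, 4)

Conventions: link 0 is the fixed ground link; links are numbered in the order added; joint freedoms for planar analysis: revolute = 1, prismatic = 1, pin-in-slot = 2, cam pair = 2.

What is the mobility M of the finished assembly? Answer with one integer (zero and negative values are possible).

ground; <1,0,0>
#1 <2,0,0>
#2 <3,0,0>
#3 <4,0,0>
R:3↔0 J1 <4,1,0>
P:1↔3 J1 <4,2,0>
P:1↔2 J1 <4,3,0>
#4 <5,3,0>
R:4↔2 J1 <5,4,0>
C:4↔3 J2 <5,4,1>
PS:1↔0 J2 <5,4,2>
P:3↔2 J1 <5,5,2>
P:0↔4 J1 <5,6,2>
3×4 − 2×6 − 1×2 = -2

M = -2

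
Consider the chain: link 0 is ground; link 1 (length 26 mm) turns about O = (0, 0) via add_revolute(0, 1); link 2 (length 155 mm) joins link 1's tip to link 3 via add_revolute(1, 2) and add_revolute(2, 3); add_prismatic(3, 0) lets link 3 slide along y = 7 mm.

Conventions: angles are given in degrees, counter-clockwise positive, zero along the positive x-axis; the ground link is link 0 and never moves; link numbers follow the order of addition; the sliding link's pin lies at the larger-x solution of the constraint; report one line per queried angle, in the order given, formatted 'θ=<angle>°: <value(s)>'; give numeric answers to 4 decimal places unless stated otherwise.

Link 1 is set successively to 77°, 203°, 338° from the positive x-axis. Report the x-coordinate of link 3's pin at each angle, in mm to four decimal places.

geometry: r = 26 mm, L = 155 mm, e = 7 mm
θ=77°: crank pin P = (r cos θ, r sin θ) = (5.848727, 25.333622)
θ=77°: h = r sin θ − e = 25.333622 − 7 = 18.333622
θ=77°: x = r cos θ + √(L² − h²) = 5.848727 + 153.911917 = 159.760645
θ=203°: crank pin P = (r cos θ, r sin θ) = (-23.933126, -10.159009)
θ=203°: h = r sin θ − e = -10.159009 − 7 = -17.159009
θ=203°: x = r cos θ + √(L² − h²) = -23.933126 + 154.047293 = 130.114167
θ=338°: crank pin P = (r cos θ, r sin θ) = (24.106780, -9.739771)
θ=338°: h = r sin θ − e = -9.739771 − 7 = -16.739771
θ=338°: x = r cos θ + √(L² − h²) = 24.106780 + 154.093413 = 178.200194

θ=77°: 159.7606
θ=203°: 130.1142
θ=338°: 178.2002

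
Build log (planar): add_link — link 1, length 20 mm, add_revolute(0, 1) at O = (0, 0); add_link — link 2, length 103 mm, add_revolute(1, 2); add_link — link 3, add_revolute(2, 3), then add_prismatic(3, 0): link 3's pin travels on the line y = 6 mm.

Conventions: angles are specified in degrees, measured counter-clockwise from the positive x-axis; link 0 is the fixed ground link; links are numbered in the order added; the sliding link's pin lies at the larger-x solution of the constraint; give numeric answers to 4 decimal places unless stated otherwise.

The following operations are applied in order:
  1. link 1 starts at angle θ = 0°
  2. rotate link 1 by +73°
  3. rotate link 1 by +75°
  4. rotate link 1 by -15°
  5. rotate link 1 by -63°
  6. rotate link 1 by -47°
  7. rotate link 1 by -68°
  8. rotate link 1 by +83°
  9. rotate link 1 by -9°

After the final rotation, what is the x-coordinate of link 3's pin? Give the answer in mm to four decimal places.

geometry: r = 20 mm, L = 103 mm, e = 6 mm; θ starts at 0°
rotate link 1 by +73°: θ ← 0° +73° = 73°
rotate link 1 by +75°: θ ← 73° +75° = 148°
rotate link 1 by -15°: θ ← 148° -15° = 133°
rotate link 1 by -63°: θ ← 133° -63° = 70°
rotate link 1 by -47°: θ ← 70° -47° = 23°
rotate link 1 by -68°: θ ← 23° -68° = -45°
rotate link 1 by +83°: θ ← -45° +83° = 38°
rotate link 1 by -9°: θ ← 38° -9° = 29°
crank pin P = (r cos θ, r sin θ) = (17.492394, 9.696192)
h = r sin θ − e = 9.696192 − 6 = 3.696192
x = r cos θ + √(L² − h²) = 17.492394 + 102.933659 = 120.426053

120.4261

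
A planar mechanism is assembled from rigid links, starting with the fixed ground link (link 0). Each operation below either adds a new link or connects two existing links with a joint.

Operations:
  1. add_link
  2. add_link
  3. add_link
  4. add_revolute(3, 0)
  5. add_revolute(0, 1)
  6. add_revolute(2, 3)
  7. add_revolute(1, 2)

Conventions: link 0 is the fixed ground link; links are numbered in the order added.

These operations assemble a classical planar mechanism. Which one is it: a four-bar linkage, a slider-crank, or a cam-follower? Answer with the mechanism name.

links: 4 (incl. ground); joints: 4 revolute, 0 prismatic, 0 higher (cam) pair, forming one closed loop
4 links in a single 4R loop → four-bar linkage

four-bar linkage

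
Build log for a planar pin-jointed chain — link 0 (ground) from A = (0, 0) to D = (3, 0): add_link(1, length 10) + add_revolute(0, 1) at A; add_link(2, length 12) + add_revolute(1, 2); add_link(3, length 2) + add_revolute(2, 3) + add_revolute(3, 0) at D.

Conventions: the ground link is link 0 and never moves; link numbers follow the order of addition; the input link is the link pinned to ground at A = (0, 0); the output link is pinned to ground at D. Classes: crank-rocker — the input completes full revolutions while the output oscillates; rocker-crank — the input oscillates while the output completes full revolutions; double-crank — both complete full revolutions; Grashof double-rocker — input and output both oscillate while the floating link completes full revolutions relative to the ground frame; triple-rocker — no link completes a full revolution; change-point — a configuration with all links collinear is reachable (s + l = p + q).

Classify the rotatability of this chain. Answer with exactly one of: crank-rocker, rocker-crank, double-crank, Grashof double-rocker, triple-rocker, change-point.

lengths: ground=3, input=10, coupler=12, output=2
sorted: s=2 (shortest), l=12 (longest), p+q=13
s + l = 14 vs p + q = 13
s + l > p + q → non-Grashof → no link fully rotates → triple-rocker

triple-rocker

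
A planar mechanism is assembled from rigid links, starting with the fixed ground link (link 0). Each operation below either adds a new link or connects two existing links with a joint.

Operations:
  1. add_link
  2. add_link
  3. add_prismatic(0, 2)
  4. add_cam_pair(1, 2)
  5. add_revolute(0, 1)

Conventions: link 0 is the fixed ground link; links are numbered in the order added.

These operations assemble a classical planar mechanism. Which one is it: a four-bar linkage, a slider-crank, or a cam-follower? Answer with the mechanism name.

links: 3 (incl. ground); joints: 1 revolute, 1 prismatic, 1 higher (cam) pair, forming one closed loop
3 links, revolute + prismatic + higher pair in one loop → cam-follower

cam-follower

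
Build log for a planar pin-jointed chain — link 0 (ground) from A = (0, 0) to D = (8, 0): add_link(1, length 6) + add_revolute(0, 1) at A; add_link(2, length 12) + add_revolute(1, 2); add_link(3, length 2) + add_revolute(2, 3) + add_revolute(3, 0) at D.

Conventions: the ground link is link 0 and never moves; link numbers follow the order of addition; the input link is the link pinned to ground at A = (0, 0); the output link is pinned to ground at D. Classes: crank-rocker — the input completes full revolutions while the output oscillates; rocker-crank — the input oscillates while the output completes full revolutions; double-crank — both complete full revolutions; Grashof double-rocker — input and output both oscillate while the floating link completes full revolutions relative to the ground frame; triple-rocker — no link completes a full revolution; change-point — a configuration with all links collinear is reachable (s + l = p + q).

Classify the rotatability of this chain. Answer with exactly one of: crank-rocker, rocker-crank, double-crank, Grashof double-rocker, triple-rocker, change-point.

lengths: ground=8, input=6, coupler=12, output=2
sorted: s=2 (shortest), l=12 (longest), p+q=14
s + l = 14 vs p + q = 14
s + l = p + q → change-point (collinear configuration reachable)

change-point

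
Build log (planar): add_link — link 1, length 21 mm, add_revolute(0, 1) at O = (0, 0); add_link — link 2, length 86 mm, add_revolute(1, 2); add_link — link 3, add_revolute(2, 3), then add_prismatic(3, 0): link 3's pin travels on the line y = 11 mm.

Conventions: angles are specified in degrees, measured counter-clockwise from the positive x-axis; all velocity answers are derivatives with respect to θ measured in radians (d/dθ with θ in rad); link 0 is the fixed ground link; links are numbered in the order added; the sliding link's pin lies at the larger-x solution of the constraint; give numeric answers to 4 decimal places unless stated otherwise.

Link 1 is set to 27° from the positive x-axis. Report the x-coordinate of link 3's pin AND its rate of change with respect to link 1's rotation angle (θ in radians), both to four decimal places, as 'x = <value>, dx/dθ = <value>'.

geometry: r = 21 mm, L = 86 mm, e = 11 mm
crank pin P = (r cos θ, r sin θ) = (18.711137, 9.533800)
h = r sin θ − e = 9.533800 − 11 = -1.466200
x = r cos θ + √(L² − h²) = 18.711137 + 85.987501 = 104.698638
dx/dθ = −r sin θ − h·r cos θ/√(L² − h²) (θ in radians; h = -1.466200) = -9.214751

x = 104.6986, dx/dθ = -9.2148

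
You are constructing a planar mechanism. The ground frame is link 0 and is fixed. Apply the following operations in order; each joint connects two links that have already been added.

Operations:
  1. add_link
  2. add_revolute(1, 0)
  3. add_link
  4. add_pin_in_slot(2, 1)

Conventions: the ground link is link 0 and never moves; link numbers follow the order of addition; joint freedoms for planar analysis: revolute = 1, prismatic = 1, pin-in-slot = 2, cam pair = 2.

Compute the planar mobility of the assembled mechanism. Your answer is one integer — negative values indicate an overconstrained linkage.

L=1 J1=0 J2=0
add link → L=2 J1=0 J2=0
R@1,0 dof=1 J1 → L=2 J1=1 J2=0
add link → L=3 J1=1 J2=0
PS@2,1 dof=2 J2 → L=3 J1=1 J2=1
M=3(L−1)−2J1−J2=3·2−2·1−1=3

M = 3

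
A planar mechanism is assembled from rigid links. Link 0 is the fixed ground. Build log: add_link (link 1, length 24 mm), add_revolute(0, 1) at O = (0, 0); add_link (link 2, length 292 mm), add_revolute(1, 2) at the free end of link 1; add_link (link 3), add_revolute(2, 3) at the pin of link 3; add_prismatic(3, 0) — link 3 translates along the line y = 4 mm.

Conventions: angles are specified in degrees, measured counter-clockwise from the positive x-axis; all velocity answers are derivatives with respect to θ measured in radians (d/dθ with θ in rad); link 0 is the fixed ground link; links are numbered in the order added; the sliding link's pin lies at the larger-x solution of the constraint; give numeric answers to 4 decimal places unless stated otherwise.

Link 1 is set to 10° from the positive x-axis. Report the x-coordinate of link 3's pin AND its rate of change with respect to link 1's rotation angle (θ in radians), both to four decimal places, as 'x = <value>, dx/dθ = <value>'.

geometry: r = 24 mm, L = 292 mm, e = 4 mm
crank pin P = (r cos θ, r sin θ) = (23.635386, 4.167556)
h = r sin θ − e = 4.167556 − 4 = 0.167556
x = r cos θ + √(L² − h²) = 23.635386 + 291.999952 = 315.635338
dx/dθ = −r sin θ − h·r cos θ/√(L² − h²) (θ in radians; h = 0.167556) = -4.181119

x = 315.6353, dx/dθ = -4.1811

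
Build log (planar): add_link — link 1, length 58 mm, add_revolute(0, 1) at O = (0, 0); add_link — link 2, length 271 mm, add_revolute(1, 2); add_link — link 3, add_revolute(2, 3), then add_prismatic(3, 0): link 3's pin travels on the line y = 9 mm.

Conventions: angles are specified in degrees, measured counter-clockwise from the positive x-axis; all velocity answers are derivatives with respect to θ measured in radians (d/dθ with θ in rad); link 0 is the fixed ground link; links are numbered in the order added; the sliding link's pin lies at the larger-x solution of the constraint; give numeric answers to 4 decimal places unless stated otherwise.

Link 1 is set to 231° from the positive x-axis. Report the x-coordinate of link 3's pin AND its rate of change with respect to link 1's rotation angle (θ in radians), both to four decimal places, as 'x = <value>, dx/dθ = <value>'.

geometry: r = 58 mm, L = 271 mm, e = 9 mm
crank pin P = (r cos θ, r sin θ) = (-36.500583, -45.074466)
h = r sin θ − e = -45.074466 − 9 = -54.074466
x = r cos θ + √(L² − h²) = -36.500583 + 265.550282 = 229.049699
dx/dθ = −r sin θ − h·r cos θ/√(L² − h²) (θ in radians; h = -54.074466) = 37.641789

x = 229.0497, dx/dθ = 37.6418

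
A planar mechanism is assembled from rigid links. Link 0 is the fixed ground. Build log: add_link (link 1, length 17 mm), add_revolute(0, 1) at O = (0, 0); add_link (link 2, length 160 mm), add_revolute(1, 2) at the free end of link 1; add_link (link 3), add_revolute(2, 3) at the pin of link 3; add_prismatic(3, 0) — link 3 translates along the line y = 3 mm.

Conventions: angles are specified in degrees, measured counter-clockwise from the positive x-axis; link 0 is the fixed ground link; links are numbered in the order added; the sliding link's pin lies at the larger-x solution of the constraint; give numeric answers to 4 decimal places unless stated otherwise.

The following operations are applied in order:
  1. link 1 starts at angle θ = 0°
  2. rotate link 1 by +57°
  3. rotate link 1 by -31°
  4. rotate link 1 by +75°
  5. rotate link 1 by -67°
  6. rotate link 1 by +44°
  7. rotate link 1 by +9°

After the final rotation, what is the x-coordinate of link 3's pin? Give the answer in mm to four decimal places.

geometry: r = 17 mm, L = 160 mm, e = 3 mm; θ starts at 0°
rotate link 1 by +57°: θ ← 0° +57° = 57°
rotate link 1 by -31°: θ ← 57° -31° = 26°
rotate link 1 by +75°: θ ← 26° +75° = 101°
rotate link 1 by -67°: θ ← 101° -67° = 34°
rotate link 1 by +44°: θ ← 34° +44° = 78°
rotate link 1 by +9°: θ ← 78° +9° = 87°
crank pin P = (r cos θ, r sin θ) = (0.889711, 16.976702)
h = r sin θ − e = 16.976702 − 3 = 13.976702
x = r cos θ + √(L² − h²) = 0.889711 + 159.388368 = 160.278079

160.2781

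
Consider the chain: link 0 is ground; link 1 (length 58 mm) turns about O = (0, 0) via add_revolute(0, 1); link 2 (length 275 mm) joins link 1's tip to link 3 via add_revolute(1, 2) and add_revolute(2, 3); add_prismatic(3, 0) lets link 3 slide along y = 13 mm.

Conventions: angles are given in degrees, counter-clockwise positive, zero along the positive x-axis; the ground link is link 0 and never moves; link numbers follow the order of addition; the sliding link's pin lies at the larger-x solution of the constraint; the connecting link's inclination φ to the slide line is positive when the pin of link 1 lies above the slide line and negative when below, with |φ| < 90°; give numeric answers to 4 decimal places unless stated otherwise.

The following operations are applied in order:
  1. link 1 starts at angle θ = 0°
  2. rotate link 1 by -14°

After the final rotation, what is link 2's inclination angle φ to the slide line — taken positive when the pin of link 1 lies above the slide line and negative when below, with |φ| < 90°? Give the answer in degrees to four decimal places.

geometry: r = 58 mm, L = 275 mm, e = 13 mm; θ starts at 0°
rotate link 1 by -14°: θ ← 0° -14° = -14°
h = r sin θ − e = -14.031470 − 13 = -27.031470
sin φ = h / L = -27.031470 / 275 = -0.09829625
φ = arcsin(-0.09829625) = -5.641070°

-5.6411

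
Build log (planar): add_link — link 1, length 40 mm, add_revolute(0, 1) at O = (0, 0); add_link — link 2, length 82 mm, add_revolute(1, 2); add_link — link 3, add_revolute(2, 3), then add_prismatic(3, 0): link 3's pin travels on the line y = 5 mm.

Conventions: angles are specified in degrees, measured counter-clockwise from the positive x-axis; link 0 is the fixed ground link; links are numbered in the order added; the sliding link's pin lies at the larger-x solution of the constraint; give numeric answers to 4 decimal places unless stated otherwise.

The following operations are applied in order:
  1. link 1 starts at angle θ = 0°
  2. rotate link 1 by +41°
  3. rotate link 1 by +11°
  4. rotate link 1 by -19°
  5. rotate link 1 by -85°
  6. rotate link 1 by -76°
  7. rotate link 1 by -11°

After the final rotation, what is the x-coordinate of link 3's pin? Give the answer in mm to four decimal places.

geometry: r = 40 mm, L = 82 mm, e = 5 mm; θ starts at 0°
rotate link 1 by +41°: θ ← 0° +41° = 41°
rotate link 1 by +11°: θ ← 41° +11° = 52°
rotate link 1 by -19°: θ ← 52° -19° = 33°
rotate link 1 by -85°: θ ← 33° -85° = -52°
rotate link 1 by -76°: θ ← -52° -76° = -128°
rotate link 1 by -11°: θ ← -128° -11° = -139°
crank pin P = (r cos θ, r sin θ) = (-30.188383, -26.242361)
h = r sin θ − e = -26.242361 − 5 = -31.242361
x = r cos θ + √(L² − h²) = -30.188383 + 75.815004 = 45.626621

45.6266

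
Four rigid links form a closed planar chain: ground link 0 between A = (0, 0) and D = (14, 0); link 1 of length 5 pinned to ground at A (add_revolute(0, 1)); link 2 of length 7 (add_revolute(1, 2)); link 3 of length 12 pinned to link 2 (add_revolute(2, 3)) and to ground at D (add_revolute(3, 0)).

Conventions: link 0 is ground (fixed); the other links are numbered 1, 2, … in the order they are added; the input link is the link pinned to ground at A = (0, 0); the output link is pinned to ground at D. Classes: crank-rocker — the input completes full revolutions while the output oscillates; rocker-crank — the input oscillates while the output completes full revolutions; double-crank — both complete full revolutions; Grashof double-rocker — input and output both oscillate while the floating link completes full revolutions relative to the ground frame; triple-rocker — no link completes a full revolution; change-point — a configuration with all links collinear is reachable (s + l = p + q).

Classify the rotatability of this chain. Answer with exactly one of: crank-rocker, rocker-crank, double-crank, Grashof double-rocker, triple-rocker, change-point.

lengths: ground=14, input=5, coupler=7, output=12
sorted: s=5 (shortest), l=14 (longest), p+q=19
s + l = 19 vs p + q = 19
s + l = p + q → change-point (collinear configuration reachable)

change-point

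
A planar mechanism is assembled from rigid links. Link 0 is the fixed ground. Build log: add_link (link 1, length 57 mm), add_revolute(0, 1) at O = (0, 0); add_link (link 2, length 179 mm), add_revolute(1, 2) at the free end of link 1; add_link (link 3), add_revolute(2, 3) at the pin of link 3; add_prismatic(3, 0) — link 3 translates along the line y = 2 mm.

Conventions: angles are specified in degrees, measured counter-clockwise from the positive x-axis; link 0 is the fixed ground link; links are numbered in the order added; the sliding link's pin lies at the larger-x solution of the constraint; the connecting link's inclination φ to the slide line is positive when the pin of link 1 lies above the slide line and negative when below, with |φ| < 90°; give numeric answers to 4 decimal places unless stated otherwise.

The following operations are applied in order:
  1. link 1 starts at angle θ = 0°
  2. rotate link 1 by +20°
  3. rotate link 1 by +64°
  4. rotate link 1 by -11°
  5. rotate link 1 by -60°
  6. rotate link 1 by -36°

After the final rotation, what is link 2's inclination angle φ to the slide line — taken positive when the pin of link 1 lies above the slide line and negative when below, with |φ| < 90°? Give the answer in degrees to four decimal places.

geometry: r = 57 mm, L = 179 mm, e = 2 mm; θ starts at 0°
rotate link 1 by +20°: θ ← 0° +20° = 20°
rotate link 1 by +64°: θ ← 20° +64° = 84°
rotate link 1 by -11°: θ ← 84° -11° = 73°
rotate link 1 by -60°: θ ← 73° -60° = 13°
rotate link 1 by -36°: θ ← 13° -36° = -23°
h = r sin θ − e = -22.271674 − 2 = -24.271674
sin φ = h / L = -24.271674 / 179 = -0.13559595
φ = arcsin(-0.13559595) = -7.793082°

-7.7931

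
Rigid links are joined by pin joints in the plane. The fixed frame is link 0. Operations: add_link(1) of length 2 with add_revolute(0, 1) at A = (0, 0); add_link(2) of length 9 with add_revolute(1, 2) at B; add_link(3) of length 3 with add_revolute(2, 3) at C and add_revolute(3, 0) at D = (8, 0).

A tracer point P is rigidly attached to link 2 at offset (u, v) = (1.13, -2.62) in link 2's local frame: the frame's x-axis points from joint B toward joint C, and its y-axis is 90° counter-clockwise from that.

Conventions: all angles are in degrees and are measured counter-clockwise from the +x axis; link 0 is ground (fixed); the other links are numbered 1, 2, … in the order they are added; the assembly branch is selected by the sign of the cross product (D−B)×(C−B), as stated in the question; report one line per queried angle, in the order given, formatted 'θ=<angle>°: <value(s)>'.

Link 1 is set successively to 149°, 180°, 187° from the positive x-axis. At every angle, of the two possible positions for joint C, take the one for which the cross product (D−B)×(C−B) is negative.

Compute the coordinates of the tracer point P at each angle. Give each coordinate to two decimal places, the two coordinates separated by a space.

A=(0,0), D=(8.00,0)
θ=149°: B = A + 2.00·(cos149°, sin149°) = (-1.7143, 1.0301)
θ=149°: |BD| = 9.7688
θ=149°: circle(B,9.00) ∩ circle(D,3.00): a=8.5696, h=2.7499
θ=149°:   candidates: C₊=(7.0975,2.8610) cross=26.863; C₋=(6.5175,-2.6081) cross=-26.863
θ=149°:   branch - wants cross < 0 → take C=(6.5175,-2.6081) (cross=-26.863)
θ=149°: ex = (C−B)/|BC| = (0.9147,-0.4042); ey = (0.4042,0.9147)
θ=149°: P = B + 1.13·ex + -2.62·ey = (-1.7399,-1.8231)
θ=180°: B = A + 2.00·(cos180°, sin180°) = (-2.0000, 0.0000)
θ=180°: |BD| = 10.0000
θ=180°: circle(B,9.00) ∩ circle(D,3.00): a=8.6000, h=2.6533
θ=180°:   candidates: C₊=(6.6000,2.6533) cross=26.533; C₋=(6.6000,-2.6533) cross=-26.533
θ=180°:   branch - wants cross < 0 → take C=(6.6000,-2.6533) (cross=-26.533)
θ=180°: ex = (C−B)/|BC| = (0.9556,-0.2948); ey = (0.2948,0.9556)
θ=180°: P = B + 1.13·ex + -2.62·ey = (-1.6926,-2.8367)
θ=187°: B = A + 2.00·(cos187°, sin187°) = (-1.9851, -0.2437)
θ=187°: |BD| = 9.9881
θ=187°: circle(B,9.00) ∩ circle(D,3.00): a=8.5983, h=2.6587
θ=187°:   candidates: C₊=(6.5458,2.6240) cross=26.555; C₋=(6.6756,-2.6918) cross=-26.555
θ=187°:   branch - wants cross < 0 → take C=(6.6756,-2.6918) (cross=-26.555)
θ=187°: ex = (C−B)/|BC| = (0.9623,-0.2720); ey = (0.2720,0.9623)
θ=187°: P = B + 1.13·ex + -2.62·ey = (-1.6104,-3.0723)

θ=149°: -1.74 -1.82
θ=180°: -1.69 -2.84
θ=187°: -1.61 -3.07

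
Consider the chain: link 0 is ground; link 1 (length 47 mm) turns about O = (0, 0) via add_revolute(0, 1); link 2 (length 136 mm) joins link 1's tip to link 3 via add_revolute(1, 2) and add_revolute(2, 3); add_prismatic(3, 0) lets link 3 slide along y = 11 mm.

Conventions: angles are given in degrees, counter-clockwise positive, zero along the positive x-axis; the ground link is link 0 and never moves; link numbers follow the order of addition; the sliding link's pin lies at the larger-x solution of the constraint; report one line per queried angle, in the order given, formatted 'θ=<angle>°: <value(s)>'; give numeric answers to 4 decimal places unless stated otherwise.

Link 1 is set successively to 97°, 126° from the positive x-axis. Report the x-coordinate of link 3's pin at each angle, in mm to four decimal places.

geometry: r = 47 mm, L = 136 mm, e = 11 mm
θ=97°: crank pin P = (r cos θ, r sin θ) = (-5.727859, 46.649669)
θ=97°: h = r sin θ − e = 46.649669 − 11 = 35.649669
θ=97°: x = r cos θ + √(L² − h²) = -5.727859 + 131.244433 = 125.516573
θ=126°: crank pin P = (r cos θ, r sin θ) = (-27.625907, 38.023799)
θ=126°: h = r sin θ − e = 38.023799 − 11 = 27.023799
θ=126°: x = r cos θ + √(L² − h²) = -27.625907 + 133.288088 = 105.662181

θ=97°: 125.5166
θ=126°: 105.6622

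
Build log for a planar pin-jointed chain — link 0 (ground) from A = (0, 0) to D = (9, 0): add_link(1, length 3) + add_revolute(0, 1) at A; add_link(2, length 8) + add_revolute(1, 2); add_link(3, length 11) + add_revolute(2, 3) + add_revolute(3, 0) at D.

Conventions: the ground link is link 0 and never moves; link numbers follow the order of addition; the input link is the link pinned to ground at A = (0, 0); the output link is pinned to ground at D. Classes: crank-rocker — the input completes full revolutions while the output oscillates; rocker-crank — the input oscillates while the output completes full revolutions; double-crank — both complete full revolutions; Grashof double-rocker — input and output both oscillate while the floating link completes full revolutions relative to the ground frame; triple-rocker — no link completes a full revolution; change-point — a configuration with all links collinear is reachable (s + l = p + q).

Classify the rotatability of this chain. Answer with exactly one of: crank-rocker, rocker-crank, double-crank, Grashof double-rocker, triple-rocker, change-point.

lengths: ground=9, input=3, coupler=8, output=11
sorted: s=3 (shortest), l=11 (longest), p+q=17
s + l = 14 vs p + q = 17
s + l < p + q (Grashof) with shortest = input link → crank-rocker

crank-rocker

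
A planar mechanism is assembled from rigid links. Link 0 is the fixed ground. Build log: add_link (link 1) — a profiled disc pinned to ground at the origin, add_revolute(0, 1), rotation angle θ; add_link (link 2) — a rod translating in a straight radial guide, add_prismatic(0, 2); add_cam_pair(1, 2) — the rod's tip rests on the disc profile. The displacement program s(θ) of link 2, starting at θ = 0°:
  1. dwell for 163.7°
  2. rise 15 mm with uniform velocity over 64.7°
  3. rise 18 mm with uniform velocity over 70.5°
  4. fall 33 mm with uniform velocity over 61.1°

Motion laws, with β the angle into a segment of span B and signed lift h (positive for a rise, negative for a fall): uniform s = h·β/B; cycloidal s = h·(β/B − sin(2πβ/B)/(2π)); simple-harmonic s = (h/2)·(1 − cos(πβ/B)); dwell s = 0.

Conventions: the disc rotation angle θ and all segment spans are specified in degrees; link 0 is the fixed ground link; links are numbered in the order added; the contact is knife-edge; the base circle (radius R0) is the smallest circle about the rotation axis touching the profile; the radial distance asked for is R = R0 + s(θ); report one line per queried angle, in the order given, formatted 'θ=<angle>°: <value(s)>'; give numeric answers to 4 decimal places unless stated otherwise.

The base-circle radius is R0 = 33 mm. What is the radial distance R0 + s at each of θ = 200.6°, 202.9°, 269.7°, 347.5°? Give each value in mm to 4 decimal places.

seg 1 [0°–163.7°] dwell: s stays 0.0000
seg 2 [163.7°–228.4°] uniform, h=15: θ=200.6° here. β=36.9, B=64.7. 15·36.9/64.7 = 8.5549 → s = 8.5549
seg 2 [163.7°–228.4°] uniform, h=15: θ=202.9° here. β=39.2, B=64.7. 15·39.2/64.7 = 9.0881 → s = 9.0881
seg 2 [163.7°–228.4°] uniform, h=15: full span → s += 15 → s = 15.0000
seg 3 [228.4°–298.9°] uniform, h=18: θ=269.7° here. β=41.3, B=70.5. 18·41.3/70.5 = 10.5447 → s = 25.5447
seg 3 [228.4°–298.9°] uniform, h=18: full span → s += 18 → s = 33.0000
seg 4 [298.9°–360°] uniform, h=-33: θ=347.5° here. β=48.6, B=61.1. -33·48.6/61.1 = -26.2488 → s = 6.7512
θ=200.6°: R = R0 + s = 33 + 8.5549 = 41.5549
θ=202.9°: R = R0 + s = 33 + 9.0881 = 42.0881
θ=269.7°: R = R0 + s = 33 + 25.5447 = 58.5447
θ=347.5°: R = R0 + s = 33 + 6.7512 = 39.7512

θ=200.6°: 41.5549
θ=202.9°: 42.0881
θ=269.7°: 58.5447
θ=347.5°: 39.7512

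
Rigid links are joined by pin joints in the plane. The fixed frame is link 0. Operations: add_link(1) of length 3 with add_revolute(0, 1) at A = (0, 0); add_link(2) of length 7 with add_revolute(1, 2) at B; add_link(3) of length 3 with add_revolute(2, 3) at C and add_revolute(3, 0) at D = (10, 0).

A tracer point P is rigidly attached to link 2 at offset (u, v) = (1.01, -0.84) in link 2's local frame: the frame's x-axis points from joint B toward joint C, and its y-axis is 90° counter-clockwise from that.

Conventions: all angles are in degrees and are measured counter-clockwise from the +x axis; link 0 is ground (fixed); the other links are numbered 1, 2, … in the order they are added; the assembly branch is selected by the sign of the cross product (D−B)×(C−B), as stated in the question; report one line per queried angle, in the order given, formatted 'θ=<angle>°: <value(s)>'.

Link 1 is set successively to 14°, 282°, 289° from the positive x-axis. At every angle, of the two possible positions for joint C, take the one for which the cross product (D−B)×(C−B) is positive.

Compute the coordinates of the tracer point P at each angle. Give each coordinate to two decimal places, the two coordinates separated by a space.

A=(0,0), D=(10.00,0)
θ=14°: B = A + 3.00·(cos14°, sin14°) = (2.9109, 0.7258)
θ=14°: |BD| = 7.1262
θ=14°: circle(B,7.00) ∩ circle(D,3.00): a=6.3696, h=2.9030
θ=14°:   candidates: C₊=(9.5431,2.9650) cross=20.688; C₋=(8.9517,-2.8109) cross=-20.688
θ=14°:   branch + wants cross > 0 → take C=(9.5431,2.9650) (cross=20.688)
θ=14°: ex = (C−B)/|BC| = (0.9475,0.3199); ey = (-0.3199,0.9475)
θ=14°: P = B + 1.01·ex + -0.84·ey = (4.1365,0.2530)
θ=282°: B = A + 3.00·(cos282°, sin282°) = (0.6237, -2.9344)
θ=282°: |BD| = 9.8247
θ=282°: circle(B,7.00) ∩ circle(D,3.00): a=6.9480, h=0.8513
θ=282°:   candidates: C₊=(7.0004,-0.0468) cross=8.364; C₋=(7.5089,-1.6716) cross=-8.364
θ=282°:   branch + wants cross > 0 → take C=(7.0004,-0.0468) (cross=8.364)
θ=282°: ex = (C−B)/|BC| = (0.9109,0.4125); ey = (-0.4125,0.9109)
θ=282°: P = B + 1.01·ex + -0.84·ey = (1.8903,-3.2830)
θ=289°: B = A + 3.00·(cos289°, sin289°) = (0.9767, -2.8366)
θ=289°: |BD| = 9.4586
θ=289°: circle(B,7.00) ∩ circle(D,3.00): a=6.8438, h=1.4706
θ=289°:   candidates: C₊=(7.0645,0.6187) cross=13.909; C₋=(7.9465,-2.1870) cross=-13.909
θ=289°:   branch + wants cross > 0 → take C=(7.0645,0.6187) (cross=13.909)
θ=289°: ex = (C−B)/|BC| = (0.8697,0.4936); ey = (-0.4936,0.8697)
θ=289°: P = B + 1.01·ex + -0.84·ey = (2.2697,-3.0685)

θ=14°: 4.14 0.25
θ=282°: 1.89 -3.28
θ=289°: 2.27 -3.07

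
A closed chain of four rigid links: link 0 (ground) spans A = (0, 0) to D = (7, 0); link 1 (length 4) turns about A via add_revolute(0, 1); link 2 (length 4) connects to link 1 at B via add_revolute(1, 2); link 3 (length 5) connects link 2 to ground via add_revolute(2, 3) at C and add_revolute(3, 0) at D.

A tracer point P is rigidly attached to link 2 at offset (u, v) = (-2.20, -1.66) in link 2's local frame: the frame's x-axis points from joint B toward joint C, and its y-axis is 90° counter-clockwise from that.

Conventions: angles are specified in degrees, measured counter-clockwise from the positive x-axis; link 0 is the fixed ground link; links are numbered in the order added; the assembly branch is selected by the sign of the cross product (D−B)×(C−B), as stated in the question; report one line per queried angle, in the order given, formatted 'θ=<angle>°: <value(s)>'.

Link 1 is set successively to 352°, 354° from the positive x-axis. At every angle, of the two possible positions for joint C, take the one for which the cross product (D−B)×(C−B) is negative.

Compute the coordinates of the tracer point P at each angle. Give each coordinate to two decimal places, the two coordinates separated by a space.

A=(0,0), D=(7.00,0)
θ=352°: B = A + 4.00·(cos352°, sin352°) = (3.9611, -0.5567)
θ=352°: |BD| = 3.0895
θ=352°: circle(B,4.00) ∩ circle(D,5.00): a=0.0882, h=3.9990
θ=352°:   candidates: C₊=(3.3272,3.3928) cross=12.355; C₋=(4.7684,-4.4744) cross=-12.355
θ=352°:   branch - wants cross < 0 → take C=(4.7684,-4.4744) (cross=-12.355)
θ=352°: ex = (C−B)/|BC| = (0.2018,-0.9794); ey = (0.9794,0.2018)
θ=352°: P = B + -2.20·ex + -1.66·ey = (1.8912,1.2630)
θ=354°: B = A + 4.00·(cos354°, sin354°) = (3.9781, -0.4181)
θ=354°: |BD| = 3.0507
θ=354°: circle(B,4.00) ∩ circle(D,5.00): a=0.0503, h=3.9997
θ=354°:   candidates: C₊=(3.4797,3.5507) cross=12.202; C₋=(4.5761,-4.3732) cross=-12.202
θ=354°:   branch - wants cross < 0 → take C=(4.5761,-4.3732) (cross=-12.202)
θ=354°: ex = (C−B)/|BC| = (0.1495,-0.9888); ey = (0.9888,0.1495)
θ=354°: P = B + -2.20·ex + -1.66·ey = (2.0079,1.5090)

θ=352°: 1.89 1.26
θ=354°: 2.01 1.51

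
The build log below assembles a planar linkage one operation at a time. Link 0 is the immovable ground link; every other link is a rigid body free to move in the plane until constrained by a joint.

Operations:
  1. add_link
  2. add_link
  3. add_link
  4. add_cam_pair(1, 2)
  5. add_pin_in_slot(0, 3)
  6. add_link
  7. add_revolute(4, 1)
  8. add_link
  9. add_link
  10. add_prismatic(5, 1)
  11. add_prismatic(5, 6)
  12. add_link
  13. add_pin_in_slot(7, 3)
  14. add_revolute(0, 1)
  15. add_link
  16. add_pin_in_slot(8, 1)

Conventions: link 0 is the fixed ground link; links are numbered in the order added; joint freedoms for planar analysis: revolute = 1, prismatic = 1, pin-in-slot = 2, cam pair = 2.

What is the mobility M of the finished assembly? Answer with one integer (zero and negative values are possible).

(L,J1,J2)=(1,0,0); link0 fixed
link1: (2,0,0)
link2: (3,0,0)
link3: (4,0,0)
C 1-2 [J2]: (4,0,1)
PS 0-3 [J2]: (4,0,2)
link4: (5,0,2)
R 4-1 [J1]: (5,1,2)
link5: (6,1,2)
link6: (7,1,2)
P 5-1 [J1]: (7,2,2)
P 5-6 [J1]: (7,3,2)
link7: (8,3,2)
PS 7-3 [J2]: (8,3,3)
R 0-1 [J1]: (8,4,3)
link8: (9,4,3)
PS 8-1 [J2]: (9,4,4)
Grübler: 3·8 − 2·4 − 4 = 12

M = 12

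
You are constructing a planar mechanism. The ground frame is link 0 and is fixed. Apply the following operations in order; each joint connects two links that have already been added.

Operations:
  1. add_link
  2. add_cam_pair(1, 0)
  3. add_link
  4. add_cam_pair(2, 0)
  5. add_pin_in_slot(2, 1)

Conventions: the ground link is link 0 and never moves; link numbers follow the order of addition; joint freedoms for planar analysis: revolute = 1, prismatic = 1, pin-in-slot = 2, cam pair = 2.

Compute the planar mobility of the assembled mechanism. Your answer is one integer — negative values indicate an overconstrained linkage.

L=1 J1=0 J2=0
add link → L=2 J1=0 J2=0
C@1,0 dof=2 J2 → L=2 J1=0 J2=1
add link → L=3 J1=0 J2=1
C@2,0 dof=2 J2 → L=3 J1=0 J2=2
PS@2,1 dof=2 J2 → L=3 J1=0 J2=3
M=3(L−1)−2J1−J2=3·2−2·0−3=3

M = 3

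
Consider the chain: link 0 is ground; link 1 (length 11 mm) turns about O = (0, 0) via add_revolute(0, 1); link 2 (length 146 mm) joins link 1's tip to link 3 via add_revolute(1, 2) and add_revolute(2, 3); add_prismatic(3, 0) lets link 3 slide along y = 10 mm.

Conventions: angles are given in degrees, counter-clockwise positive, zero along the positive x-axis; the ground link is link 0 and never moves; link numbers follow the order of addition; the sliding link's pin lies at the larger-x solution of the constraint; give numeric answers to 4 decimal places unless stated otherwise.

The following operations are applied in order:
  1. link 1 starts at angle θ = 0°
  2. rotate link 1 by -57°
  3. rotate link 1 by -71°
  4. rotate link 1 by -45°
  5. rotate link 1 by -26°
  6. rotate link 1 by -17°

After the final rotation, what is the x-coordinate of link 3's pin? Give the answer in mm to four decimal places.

geometry: r = 11 mm, L = 146 mm, e = 10 mm; θ starts at 0°
rotate link 1 by -57°: θ ← 0° -57° = -57°
rotate link 1 by -71°: θ ← -57° -71° = -128°
rotate link 1 by -45°: θ ← -128° -45° = -173°
rotate link 1 by -26°: θ ← -173° -26° = -199°
rotate link 1 by -17°: θ ← -199° -17° = -216°
crank pin P = (r cos θ, r sin θ) = (-8.899187, 6.465638)
h = r sin θ − e = 6.465638 − 10 = -3.534362
x = r cos θ + √(L² − h²) = -8.899187 + 145.957214 = 137.058027

137.0580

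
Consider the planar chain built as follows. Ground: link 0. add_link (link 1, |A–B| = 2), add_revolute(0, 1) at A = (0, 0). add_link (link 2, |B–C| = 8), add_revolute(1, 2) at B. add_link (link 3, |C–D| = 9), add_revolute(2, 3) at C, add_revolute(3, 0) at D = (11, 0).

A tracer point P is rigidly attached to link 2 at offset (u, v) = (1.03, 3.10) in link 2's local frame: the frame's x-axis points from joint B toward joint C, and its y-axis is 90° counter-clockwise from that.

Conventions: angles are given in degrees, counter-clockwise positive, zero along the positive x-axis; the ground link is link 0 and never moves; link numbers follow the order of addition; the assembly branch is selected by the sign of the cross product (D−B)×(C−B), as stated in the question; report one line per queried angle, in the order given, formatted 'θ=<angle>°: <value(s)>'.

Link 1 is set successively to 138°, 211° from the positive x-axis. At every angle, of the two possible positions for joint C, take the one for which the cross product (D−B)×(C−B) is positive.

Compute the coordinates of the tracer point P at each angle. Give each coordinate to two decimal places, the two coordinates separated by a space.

A=(0,0), D=(11.00,0)
θ=138°: B = A + 2.00·(cos138°, sin138°) = (-1.4863, 1.3383)
θ=138°: |BD| = 12.5578
θ=138°: circle(B,8.00) ∩ circle(D,9.00): a=5.6020, h=5.7112
θ=138°:   candidates: C₊=(4.6925,6.4199) cross=71.720; C₋=(3.4752,-4.9374) cross=-71.720
θ=138°:   branch + wants cross > 0 → take C=(4.6925,6.4199) (cross=71.720)
θ=138°: ex = (C−B)/|BC| = (0.7723,0.6352); ey = (-0.6352,0.7723)
θ=138°: P = B + 1.03·ex + 3.10·ey = (-2.6599,4.3868)
θ=211°: B = A + 2.00·(cos211°, sin211°) = (-1.7143, -1.0301)
θ=211°: |BD| = 12.7560
θ=211°: circle(B,8.00) ∩ circle(D,9.00): a=5.7116, h=5.6015
θ=211°:   candidates: C₊=(3.5263,5.0144) cross=71.453; C₋=(4.4310,-6.1521) cross=-71.453
θ=211°:   branch + wants cross > 0 → take C=(3.5263,5.0144) (cross=71.453)
θ=211°: ex = (C−B)/|BC| = (0.6551,0.7556); ey = (-0.7556,0.6551)
θ=211°: P = B + 1.03·ex + 3.10·ey = (-3.3818,1.7789)

θ=138°: -2.66 4.39
θ=211°: -3.38 1.78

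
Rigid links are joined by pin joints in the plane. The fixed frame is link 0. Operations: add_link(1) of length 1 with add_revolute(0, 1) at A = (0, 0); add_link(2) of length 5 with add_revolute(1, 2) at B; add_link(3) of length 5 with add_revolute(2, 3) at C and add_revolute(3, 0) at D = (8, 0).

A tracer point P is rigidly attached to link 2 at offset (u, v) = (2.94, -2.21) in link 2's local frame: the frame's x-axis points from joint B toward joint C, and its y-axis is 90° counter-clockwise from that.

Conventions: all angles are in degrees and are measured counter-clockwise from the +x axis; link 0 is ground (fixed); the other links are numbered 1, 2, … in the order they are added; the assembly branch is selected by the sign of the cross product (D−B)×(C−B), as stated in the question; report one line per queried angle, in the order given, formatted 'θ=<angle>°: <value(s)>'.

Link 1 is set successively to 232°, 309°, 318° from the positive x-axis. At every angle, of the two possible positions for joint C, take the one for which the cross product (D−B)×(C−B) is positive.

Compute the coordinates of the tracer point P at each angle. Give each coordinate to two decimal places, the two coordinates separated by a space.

A=(0,0), D=(8.00,0)
θ=232°: B = A + 1.00·(cos232°, sin232°) = (-0.6157, -0.7880)
θ=232°: |BD| = 8.6516
θ=232°: circle(B,5.00) ∩ circle(D,5.00): a=4.3258, h=2.5075
θ=232°:   candidates: C₊=(3.4638,2.1030) cross=21.694; C₋=(3.9206,-2.8910) cross=-21.694
θ=232°:   branch + wants cross > 0 → take C=(3.4638,2.1030) (cross=21.694)
θ=232°: ex = (C−B)/|BC| = (0.8159,0.5782); ey = (-0.5782,0.8159)
θ=232°: P = B + 2.94·ex + -2.21·ey = (3.0609,-0.8912)
θ=309°: B = A + 1.00·(cos309°, sin309°) = (0.6293, -0.7771)
θ=309°: |BD| = 7.4115
θ=309°: circle(B,5.00) ∩ circle(D,5.00): a=3.7058, h=3.3567
θ=309°:   candidates: C₊=(3.9627,2.9496) cross=24.878; C₋=(4.6666,-3.7267) cross=-24.878
θ=309°:   branch + wants cross > 0 → take C=(3.9627,2.9496) (cross=24.878)
θ=309°: ex = (C−B)/|BC| = (0.6667,0.7453); ey = (-0.7453,0.6667)
θ=309°: P = B + 2.94·ex + -2.21·ey = (4.2366,-0.0592)
θ=318°: B = A + 1.00·(cos318°, sin318°) = (0.7431, -0.6691)
θ=318°: |BD| = 7.2876
θ=318°: circle(B,5.00) ∩ circle(D,5.00): a=3.6438, h=3.4238
θ=318°:   candidates: C₊=(4.0572,3.0748) cross=24.952; C₋=(4.6859,-3.7439) cross=-24.952
θ=318°:   branch + wants cross > 0 → take C=(4.0572,3.0748) (cross=24.952)
θ=318°: ex = (C−B)/|BC| = (0.6628,0.7488); ey = (-0.7488,0.6628)
θ=318°: P = B + 2.94·ex + -2.21·ey = (4.3466,0.0675)

θ=232°: 3.06 -0.89
θ=309°: 4.24 -0.06
θ=318°: 4.35 0.07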